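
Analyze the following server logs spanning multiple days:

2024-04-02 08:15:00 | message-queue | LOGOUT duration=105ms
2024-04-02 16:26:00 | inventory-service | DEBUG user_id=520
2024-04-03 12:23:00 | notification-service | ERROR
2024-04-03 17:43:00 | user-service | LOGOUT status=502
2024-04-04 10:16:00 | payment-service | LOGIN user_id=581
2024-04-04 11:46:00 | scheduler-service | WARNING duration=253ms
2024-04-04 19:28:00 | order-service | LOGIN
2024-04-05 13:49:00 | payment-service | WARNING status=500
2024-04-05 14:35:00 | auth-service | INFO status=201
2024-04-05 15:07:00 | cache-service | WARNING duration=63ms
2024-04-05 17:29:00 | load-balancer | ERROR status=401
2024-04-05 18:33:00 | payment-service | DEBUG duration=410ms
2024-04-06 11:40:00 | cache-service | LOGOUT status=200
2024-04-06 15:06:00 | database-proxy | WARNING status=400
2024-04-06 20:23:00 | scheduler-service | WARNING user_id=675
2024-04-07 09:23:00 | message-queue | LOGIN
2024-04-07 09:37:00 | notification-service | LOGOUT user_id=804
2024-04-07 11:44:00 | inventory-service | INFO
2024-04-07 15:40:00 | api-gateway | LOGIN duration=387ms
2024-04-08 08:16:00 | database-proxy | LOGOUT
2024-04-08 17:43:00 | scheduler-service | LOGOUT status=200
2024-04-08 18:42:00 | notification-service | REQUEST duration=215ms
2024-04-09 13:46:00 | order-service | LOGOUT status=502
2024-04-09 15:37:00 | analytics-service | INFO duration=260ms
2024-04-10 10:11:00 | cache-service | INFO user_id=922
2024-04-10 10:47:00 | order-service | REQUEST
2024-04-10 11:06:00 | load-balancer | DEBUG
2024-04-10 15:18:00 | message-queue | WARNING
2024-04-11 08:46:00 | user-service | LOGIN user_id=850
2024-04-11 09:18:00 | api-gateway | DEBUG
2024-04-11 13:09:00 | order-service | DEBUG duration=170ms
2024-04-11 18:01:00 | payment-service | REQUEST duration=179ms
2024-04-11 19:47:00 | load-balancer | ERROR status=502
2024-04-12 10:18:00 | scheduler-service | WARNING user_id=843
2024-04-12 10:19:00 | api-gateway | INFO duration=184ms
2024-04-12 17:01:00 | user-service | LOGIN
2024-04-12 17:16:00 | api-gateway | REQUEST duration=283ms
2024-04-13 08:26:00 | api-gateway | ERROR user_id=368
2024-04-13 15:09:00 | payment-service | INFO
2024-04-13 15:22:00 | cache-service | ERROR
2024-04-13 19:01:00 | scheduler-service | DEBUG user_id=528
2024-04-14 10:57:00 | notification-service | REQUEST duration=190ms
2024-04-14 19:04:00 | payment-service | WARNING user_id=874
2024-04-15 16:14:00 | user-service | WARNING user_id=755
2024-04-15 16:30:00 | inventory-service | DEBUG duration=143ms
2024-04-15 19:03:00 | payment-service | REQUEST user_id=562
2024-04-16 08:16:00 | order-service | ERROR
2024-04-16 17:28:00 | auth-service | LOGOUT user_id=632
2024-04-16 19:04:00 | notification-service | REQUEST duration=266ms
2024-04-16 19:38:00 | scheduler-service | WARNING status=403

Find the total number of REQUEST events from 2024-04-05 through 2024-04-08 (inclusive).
1

To filter by date range:

1. Date range: 2024-04-05 through 2024-04-08, both dates inclusive
2. Filter for REQUEST events whose date falls in this range
3. Count matching events: 1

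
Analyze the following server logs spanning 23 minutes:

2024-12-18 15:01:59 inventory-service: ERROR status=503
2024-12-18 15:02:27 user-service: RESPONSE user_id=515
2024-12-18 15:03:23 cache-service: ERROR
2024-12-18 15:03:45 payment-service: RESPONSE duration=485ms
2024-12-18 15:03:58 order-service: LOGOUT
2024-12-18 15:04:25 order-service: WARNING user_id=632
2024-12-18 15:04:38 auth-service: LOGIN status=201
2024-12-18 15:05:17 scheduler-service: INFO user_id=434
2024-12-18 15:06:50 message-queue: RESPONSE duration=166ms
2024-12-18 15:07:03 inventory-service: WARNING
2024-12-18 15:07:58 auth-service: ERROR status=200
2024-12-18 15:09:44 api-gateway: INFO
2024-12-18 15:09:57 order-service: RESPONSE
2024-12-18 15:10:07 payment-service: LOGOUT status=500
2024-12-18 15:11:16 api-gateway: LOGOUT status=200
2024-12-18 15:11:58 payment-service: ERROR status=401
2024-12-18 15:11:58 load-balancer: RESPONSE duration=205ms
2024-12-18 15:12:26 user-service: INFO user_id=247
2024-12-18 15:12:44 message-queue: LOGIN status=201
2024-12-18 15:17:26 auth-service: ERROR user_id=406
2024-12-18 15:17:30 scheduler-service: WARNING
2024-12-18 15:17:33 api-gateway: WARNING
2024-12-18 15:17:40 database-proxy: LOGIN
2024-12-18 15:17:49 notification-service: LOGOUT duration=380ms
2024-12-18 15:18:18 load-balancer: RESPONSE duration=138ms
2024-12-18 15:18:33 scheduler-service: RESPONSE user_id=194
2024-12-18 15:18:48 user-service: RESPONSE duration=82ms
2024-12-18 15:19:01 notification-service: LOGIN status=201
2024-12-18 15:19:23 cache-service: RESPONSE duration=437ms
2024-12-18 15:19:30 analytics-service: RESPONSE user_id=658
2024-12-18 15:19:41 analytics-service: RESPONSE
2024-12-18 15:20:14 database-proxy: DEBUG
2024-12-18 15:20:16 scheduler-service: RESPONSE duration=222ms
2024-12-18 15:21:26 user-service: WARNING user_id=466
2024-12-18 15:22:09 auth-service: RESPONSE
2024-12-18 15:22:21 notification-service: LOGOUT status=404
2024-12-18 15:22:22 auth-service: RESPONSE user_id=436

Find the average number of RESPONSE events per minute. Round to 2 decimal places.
0.61

To calculate the rate:

1. Count total RESPONSE events: 14
2. Total time period: 23 minutes
3. Rate = 14 / 23 = 0.61 events per minute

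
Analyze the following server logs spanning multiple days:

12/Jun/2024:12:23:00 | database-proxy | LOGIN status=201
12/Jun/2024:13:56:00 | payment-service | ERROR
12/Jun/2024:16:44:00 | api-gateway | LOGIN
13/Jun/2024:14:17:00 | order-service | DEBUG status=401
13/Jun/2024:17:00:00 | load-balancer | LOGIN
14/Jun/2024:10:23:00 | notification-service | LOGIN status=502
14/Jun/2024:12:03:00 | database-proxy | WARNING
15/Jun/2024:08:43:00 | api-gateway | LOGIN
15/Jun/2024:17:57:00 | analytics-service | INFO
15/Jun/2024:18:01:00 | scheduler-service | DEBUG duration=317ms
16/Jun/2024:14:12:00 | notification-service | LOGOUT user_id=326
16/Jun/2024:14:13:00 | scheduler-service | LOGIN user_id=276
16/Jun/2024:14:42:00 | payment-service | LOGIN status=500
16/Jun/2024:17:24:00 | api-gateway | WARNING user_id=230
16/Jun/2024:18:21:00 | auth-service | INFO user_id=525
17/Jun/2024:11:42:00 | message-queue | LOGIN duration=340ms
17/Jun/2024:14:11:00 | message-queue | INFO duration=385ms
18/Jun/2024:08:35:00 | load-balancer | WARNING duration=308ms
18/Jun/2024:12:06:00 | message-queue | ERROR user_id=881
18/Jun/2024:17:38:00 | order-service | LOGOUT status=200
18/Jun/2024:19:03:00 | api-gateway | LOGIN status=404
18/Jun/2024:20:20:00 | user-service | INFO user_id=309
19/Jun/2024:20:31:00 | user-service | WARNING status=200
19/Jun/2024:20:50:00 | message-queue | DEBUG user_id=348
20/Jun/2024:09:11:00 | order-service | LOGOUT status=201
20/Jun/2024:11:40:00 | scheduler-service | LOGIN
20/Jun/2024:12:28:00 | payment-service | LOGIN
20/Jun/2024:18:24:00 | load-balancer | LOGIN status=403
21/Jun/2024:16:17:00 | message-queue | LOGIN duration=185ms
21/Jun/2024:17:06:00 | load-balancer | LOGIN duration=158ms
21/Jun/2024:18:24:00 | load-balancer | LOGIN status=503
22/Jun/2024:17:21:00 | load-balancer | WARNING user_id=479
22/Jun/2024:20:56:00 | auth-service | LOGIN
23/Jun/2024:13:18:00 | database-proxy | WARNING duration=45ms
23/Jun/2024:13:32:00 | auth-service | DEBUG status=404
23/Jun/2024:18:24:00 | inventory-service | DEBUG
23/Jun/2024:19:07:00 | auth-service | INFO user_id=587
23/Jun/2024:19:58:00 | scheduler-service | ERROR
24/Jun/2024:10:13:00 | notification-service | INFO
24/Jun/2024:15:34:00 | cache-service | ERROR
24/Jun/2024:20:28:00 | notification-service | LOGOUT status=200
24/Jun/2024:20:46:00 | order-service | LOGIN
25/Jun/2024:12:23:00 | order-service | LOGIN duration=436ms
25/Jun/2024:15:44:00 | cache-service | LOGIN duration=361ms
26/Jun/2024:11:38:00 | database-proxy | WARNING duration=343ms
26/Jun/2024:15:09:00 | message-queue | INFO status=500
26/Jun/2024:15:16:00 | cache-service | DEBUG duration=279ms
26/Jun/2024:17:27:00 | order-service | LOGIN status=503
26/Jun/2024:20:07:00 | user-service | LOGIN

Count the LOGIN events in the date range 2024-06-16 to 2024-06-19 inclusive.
4

To filter by date range:

1. Date range: 2024-06-16 through 2024-06-19, both dates inclusive
2. Filter for LOGIN events whose date falls in this range
3. Count matching events: 4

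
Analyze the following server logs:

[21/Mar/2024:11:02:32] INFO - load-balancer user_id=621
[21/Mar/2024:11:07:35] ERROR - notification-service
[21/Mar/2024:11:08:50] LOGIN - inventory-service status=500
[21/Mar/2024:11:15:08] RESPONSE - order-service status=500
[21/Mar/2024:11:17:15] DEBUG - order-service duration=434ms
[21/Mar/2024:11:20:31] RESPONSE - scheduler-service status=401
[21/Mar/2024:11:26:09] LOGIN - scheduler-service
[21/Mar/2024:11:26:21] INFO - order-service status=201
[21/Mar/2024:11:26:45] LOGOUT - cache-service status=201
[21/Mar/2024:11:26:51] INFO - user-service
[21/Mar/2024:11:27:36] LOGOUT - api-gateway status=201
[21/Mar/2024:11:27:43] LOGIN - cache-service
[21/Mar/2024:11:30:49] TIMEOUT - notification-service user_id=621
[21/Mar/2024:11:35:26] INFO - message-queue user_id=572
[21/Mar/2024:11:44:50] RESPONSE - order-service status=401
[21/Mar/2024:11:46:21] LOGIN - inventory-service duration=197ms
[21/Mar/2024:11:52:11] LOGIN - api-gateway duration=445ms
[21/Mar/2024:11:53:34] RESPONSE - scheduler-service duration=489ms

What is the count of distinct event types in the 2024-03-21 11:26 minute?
3

To count unique event types:

1. Filter events in the minute starting at 2024-03-21 11:26
2. Extract event types from matching entries
3. Count unique types: 3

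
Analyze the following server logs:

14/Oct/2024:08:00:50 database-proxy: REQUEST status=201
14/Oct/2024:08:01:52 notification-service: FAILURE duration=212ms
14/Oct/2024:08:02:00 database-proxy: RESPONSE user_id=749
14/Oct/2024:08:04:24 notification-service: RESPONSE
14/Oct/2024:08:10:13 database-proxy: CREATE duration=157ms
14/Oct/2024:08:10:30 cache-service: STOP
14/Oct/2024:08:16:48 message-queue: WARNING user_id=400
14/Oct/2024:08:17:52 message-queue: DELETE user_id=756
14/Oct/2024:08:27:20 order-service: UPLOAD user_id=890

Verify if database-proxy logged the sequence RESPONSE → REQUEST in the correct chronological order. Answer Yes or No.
No

To verify sequence order:

1. Find all events in sequence RESPONSE → REQUEST for database-proxy
2. Extract their timestamps
3. Check if timestamps are in ascending order
4. Result: No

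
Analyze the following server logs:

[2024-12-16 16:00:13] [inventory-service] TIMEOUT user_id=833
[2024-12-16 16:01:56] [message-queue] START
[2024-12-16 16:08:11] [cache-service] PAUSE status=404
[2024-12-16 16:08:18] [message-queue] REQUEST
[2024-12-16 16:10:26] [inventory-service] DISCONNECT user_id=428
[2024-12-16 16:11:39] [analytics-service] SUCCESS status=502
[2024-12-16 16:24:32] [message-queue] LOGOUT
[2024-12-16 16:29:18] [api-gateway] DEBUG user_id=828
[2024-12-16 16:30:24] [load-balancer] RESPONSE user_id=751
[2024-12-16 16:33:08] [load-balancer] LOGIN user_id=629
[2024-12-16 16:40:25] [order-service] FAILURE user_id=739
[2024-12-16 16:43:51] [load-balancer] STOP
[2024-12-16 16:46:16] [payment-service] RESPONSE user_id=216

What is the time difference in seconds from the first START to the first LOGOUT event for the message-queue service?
1356

To find the time between events:

1. Locate the first START event for message-queue: 2024-12-16 16:01:56
2. Locate the first LOGOUT event for message-queue: 2024-12-16 16:24:32
3. Calculate the difference: 2024-12-16 16:24:32 - 2024-12-16 16:01:56 = 1356 seconds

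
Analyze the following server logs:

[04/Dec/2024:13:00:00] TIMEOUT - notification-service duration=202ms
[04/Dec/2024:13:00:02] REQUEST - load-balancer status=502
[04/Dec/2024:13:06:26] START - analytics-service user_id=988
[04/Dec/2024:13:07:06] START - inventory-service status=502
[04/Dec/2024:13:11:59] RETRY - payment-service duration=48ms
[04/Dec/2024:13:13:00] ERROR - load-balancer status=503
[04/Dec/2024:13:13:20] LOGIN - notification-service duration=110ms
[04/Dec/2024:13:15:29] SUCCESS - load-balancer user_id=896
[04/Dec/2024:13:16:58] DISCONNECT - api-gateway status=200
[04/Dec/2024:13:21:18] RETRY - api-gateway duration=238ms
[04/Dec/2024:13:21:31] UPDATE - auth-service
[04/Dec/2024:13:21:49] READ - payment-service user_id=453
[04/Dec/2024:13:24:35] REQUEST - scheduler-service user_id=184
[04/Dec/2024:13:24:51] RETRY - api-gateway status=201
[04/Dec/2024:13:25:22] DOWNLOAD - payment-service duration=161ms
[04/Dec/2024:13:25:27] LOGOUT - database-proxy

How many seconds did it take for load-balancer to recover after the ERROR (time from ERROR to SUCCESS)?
149

To calculate recovery time:

1. Find ERROR event for load-balancer: 04/Dec/2024:13:13:00
2. Find next SUCCESS event for load-balancer: 04/Dec/2024:13:15:29
3. Recovery time: 04/Dec/2024:13:15:29 - 04/Dec/2024:13:13:00 = 149 seconds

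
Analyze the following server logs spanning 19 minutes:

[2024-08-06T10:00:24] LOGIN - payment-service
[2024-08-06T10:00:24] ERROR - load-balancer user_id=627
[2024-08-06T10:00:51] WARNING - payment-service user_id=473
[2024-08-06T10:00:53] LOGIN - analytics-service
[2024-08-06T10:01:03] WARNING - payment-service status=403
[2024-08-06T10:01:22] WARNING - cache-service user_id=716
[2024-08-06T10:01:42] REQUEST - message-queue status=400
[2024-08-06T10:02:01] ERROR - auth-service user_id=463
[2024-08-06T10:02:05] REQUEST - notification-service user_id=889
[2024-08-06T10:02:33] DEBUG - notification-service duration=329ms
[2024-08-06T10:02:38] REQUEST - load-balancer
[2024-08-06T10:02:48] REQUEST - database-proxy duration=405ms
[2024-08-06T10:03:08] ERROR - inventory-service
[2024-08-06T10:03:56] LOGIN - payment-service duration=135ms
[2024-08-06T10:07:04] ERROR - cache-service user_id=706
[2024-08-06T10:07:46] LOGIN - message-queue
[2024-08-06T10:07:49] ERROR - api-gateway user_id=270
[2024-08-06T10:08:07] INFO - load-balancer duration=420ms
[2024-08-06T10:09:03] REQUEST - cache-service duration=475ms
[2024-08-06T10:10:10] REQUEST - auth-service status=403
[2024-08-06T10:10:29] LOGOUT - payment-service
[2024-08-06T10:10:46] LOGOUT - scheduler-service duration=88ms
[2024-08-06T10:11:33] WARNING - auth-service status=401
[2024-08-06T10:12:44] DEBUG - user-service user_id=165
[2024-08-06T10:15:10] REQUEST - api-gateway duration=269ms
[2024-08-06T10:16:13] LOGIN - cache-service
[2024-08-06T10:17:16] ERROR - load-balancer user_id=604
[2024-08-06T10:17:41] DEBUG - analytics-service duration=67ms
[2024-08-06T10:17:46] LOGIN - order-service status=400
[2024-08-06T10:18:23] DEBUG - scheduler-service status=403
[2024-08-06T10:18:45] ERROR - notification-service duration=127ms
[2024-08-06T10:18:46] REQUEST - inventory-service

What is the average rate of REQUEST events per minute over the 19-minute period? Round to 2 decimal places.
0.42

To calculate the rate:

1. Count total REQUEST events: 8
2. Total time period: 19 minutes
3. Rate = 8 / 19 = 0.42 events per minute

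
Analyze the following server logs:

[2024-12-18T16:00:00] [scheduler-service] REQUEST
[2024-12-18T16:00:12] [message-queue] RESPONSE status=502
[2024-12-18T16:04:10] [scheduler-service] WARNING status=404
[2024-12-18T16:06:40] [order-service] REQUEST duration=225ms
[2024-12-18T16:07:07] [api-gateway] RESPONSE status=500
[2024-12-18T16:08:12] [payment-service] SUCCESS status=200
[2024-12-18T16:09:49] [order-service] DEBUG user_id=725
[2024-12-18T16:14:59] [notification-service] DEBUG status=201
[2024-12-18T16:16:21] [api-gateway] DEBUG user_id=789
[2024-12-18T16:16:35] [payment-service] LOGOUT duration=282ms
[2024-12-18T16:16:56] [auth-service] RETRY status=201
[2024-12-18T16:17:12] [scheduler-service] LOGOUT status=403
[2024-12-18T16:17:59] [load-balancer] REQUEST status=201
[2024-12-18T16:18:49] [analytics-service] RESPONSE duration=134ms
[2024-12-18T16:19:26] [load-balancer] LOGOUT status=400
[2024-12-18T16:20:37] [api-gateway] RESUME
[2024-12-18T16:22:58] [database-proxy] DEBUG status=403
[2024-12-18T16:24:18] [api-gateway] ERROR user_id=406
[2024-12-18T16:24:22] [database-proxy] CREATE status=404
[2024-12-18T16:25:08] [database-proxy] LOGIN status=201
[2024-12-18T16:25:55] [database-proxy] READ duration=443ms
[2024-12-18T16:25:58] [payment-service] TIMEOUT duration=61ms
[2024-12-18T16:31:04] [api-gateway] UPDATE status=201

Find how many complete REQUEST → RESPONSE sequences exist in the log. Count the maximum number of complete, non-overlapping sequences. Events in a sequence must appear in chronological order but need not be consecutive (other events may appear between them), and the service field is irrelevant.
3

To count sequences:

1. Look for pattern: REQUEST → RESPONSE
2. Greedily scan the log in chronological order, matching each sequence element in turn (ignoring service)
3. Each time the full pattern completes, increment the count and restart matching from the next event
4. Complete non-overlapping sequences found: 3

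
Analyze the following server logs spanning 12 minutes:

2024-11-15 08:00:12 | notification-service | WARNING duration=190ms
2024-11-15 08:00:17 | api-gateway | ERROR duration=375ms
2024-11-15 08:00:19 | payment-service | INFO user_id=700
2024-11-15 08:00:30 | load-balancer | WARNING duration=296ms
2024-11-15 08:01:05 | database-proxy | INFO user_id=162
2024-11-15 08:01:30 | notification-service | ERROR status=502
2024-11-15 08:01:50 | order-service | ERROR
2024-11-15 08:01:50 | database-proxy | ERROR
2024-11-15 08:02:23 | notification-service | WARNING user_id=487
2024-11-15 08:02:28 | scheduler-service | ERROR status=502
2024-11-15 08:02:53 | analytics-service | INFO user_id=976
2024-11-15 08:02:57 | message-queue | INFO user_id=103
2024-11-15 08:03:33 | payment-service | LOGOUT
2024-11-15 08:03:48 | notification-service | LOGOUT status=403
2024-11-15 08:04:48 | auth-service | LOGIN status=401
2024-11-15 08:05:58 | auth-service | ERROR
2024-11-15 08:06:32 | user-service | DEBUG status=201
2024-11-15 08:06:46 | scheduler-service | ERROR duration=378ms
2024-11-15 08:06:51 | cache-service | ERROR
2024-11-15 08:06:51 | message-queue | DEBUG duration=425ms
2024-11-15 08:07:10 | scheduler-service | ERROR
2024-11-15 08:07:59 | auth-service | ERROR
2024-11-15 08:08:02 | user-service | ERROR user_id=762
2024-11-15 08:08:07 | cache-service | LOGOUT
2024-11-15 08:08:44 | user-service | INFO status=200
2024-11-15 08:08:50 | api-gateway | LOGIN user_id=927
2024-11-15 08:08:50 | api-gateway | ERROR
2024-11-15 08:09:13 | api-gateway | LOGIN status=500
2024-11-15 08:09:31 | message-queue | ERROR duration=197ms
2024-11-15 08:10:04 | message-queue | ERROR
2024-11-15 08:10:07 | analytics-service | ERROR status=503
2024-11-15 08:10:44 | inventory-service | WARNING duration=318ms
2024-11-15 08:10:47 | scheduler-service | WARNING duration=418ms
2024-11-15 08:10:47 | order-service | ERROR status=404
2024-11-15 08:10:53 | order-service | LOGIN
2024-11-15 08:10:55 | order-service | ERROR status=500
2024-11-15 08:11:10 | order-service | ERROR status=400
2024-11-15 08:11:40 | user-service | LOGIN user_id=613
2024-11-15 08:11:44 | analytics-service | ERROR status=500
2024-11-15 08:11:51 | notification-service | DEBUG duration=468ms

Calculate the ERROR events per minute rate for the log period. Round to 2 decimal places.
1.58

To calculate the rate:

1. Count total ERROR events: 19
2. Total time period: 12 minutes
3. Rate = 19 / 12 = 1.58 events per minute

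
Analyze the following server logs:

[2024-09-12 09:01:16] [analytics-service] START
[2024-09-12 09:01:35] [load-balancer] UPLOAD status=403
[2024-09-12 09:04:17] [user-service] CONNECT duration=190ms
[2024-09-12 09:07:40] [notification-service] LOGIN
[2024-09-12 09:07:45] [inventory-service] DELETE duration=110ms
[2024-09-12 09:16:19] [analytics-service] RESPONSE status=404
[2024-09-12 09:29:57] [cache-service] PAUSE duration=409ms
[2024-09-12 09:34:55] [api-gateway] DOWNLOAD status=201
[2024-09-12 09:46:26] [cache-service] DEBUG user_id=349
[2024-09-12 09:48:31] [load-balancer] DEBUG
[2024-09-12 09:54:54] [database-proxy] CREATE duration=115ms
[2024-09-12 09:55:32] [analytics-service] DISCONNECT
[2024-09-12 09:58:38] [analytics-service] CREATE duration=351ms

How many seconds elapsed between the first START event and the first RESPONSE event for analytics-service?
903

To find the time between events:

1. Locate the first START event for analytics-service: 2024-09-12 09:01:16
2. Locate the first RESPONSE event for analytics-service: 2024-09-12 09:16:19
3. Calculate the difference: 2024-09-12 09:16:19 - 2024-09-12 09:01:16 = 903 seconds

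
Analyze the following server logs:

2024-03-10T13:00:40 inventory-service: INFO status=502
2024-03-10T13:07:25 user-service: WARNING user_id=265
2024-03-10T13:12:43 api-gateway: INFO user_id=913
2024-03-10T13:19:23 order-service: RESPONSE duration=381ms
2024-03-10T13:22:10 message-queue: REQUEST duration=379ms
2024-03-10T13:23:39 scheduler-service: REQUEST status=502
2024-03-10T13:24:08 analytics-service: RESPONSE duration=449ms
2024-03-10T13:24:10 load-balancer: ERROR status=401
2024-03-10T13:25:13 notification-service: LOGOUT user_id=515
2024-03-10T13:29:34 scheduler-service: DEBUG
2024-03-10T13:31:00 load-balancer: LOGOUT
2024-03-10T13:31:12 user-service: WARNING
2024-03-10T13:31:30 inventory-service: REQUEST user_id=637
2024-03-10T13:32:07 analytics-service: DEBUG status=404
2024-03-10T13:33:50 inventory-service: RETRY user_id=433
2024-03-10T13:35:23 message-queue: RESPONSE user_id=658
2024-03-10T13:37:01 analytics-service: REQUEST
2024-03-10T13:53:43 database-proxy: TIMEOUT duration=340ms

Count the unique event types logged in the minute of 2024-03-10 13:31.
3

To count unique event types:

1. Filter events in the minute starting at 2024-03-10 13:31
2. Extract event types from matching entries
3. Count unique types: 3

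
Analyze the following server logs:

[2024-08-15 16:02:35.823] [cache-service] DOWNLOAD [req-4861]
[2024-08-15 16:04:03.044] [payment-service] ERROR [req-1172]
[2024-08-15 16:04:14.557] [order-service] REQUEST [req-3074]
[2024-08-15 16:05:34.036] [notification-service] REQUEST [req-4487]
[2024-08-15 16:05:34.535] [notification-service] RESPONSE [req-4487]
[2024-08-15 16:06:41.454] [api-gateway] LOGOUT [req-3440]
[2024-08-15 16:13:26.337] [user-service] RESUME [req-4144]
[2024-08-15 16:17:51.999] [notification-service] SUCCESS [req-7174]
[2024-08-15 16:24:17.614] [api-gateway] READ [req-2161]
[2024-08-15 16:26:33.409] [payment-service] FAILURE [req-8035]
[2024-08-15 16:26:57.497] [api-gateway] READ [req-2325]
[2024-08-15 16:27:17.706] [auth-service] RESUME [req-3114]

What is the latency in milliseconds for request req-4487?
499

To calculate latency:

1. Find REQUEST with id req-4487: 2024-08-15 16:05:34.036
2. Find RESPONSE with id req-4487: 2024-08-15 16:05:34.535
3. Latency: 2024-08-15 16:05:34.535 - 2024-08-15 16:05:34.036 = 499ms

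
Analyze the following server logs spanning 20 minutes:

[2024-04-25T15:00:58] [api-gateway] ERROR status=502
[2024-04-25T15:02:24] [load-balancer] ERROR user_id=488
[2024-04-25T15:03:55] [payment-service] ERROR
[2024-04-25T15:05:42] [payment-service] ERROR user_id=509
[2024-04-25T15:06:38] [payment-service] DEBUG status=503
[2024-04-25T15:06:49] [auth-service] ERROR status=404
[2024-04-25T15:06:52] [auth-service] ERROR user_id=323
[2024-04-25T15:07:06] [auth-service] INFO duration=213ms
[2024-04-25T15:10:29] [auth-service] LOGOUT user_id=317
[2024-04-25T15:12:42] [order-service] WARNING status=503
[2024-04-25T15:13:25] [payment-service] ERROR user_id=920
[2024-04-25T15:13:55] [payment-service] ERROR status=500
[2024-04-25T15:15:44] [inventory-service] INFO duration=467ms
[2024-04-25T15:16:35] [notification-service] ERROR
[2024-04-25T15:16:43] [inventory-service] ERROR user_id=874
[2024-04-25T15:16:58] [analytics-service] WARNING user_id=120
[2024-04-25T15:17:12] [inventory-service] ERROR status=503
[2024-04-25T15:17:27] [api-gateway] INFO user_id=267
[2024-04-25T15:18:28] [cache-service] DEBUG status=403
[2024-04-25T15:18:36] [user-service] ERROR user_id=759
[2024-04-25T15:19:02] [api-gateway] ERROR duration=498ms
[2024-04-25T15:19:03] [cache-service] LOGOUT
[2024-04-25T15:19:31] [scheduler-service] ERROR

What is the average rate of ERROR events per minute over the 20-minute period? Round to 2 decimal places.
0.7

To calculate the rate:

1. Count total ERROR events: 14
2. Total time period: 20 minutes
3. Rate = 14 / 20 = 0.7 events per minute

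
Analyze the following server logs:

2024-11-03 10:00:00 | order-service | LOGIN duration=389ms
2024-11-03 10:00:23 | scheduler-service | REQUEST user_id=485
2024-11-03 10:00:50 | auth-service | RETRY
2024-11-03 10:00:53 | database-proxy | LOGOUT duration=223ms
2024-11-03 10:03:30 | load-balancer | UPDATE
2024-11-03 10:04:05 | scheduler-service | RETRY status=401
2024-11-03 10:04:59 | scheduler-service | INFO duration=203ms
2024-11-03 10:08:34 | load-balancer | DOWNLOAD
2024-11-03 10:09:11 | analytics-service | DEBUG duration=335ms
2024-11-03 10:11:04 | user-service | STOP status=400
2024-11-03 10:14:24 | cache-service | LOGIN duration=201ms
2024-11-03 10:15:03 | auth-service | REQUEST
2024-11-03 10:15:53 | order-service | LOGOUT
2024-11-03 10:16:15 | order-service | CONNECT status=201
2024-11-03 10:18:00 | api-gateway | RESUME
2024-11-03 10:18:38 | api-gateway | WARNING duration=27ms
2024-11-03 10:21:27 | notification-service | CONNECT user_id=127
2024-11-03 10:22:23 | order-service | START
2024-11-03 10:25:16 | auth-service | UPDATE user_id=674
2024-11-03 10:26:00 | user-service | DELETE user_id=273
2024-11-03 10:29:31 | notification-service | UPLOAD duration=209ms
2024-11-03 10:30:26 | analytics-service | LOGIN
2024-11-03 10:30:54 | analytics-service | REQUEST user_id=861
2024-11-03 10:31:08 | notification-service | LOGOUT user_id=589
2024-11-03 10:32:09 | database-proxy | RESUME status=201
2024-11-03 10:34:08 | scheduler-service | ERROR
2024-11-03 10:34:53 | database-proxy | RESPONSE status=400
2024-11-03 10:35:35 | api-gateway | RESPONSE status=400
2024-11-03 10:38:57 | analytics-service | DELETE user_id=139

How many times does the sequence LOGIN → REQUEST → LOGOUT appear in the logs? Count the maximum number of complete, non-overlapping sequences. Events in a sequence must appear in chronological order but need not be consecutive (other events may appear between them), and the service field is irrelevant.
3

To count sequences:

1. Look for pattern: LOGIN → REQUEST → LOGOUT
2. Greedily scan the log in chronological order, matching each sequence element in turn (ignoring service)
3. Each time the full pattern completes, increment the count and restart matching from the next event
4. Complete non-overlapping sequences found: 3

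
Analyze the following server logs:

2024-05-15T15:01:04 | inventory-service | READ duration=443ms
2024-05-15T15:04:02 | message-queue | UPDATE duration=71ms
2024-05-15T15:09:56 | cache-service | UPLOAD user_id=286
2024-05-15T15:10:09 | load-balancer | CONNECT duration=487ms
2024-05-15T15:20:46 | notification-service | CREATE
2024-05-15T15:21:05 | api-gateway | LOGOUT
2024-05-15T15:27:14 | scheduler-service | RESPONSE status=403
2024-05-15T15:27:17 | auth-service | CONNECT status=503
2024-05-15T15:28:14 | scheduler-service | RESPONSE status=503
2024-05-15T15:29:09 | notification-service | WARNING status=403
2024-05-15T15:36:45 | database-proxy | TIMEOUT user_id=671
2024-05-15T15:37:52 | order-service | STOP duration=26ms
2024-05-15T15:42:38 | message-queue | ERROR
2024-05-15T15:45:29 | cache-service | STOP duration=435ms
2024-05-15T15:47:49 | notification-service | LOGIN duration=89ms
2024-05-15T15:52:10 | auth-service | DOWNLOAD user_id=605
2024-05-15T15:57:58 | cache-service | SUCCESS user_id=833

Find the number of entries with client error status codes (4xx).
2

To find matching entries:

1. Pattern to match: client error status codes (4xx)
2. Scan each log entry for the pattern
3. Count matches: 2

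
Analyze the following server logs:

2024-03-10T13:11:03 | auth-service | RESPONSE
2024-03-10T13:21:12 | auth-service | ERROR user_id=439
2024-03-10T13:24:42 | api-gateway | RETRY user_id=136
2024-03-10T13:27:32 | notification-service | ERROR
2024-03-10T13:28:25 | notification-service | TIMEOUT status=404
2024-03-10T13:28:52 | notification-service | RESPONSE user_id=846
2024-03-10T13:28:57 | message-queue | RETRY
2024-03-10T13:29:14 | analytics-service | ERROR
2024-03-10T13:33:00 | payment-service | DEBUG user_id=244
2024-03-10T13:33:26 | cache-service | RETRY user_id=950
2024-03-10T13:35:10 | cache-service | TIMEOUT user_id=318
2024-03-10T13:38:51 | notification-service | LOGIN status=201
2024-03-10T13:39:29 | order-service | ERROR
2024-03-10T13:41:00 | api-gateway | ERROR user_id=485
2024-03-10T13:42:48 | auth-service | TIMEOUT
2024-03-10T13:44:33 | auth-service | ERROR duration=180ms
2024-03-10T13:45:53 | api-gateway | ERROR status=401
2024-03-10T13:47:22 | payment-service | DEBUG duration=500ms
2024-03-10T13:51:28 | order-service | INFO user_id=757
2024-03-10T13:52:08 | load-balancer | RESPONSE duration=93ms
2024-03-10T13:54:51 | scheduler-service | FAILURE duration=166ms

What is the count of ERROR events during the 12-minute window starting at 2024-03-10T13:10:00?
1

To count events in the time window:

1. Window boundaries: 2024-03-10T13:10:00 to 2024-03-10T13:22:00
2. Filter for ERROR events within this window
3. Count matching events: 1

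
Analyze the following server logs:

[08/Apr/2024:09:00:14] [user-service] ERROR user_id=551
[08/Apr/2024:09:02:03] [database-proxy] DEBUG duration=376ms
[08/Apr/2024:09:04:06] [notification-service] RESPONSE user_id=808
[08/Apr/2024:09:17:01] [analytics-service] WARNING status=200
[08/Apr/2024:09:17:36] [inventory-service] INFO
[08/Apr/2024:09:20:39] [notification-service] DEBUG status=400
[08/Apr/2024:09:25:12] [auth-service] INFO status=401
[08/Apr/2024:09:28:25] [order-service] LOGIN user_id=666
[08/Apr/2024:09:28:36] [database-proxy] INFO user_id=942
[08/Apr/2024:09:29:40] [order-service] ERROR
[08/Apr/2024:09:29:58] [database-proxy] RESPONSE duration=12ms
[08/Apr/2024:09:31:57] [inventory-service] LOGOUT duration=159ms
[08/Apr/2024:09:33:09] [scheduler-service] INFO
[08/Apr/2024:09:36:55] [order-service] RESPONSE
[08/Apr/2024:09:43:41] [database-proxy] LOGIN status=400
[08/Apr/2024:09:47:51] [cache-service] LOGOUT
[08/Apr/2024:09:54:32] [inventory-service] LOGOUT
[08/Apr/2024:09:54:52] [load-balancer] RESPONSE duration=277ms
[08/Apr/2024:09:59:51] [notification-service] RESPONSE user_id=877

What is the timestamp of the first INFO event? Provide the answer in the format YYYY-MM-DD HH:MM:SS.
2024-04-08 09:17:36

To find the first event:

1. Filter for all INFO events
2. Sort by timestamp
3. Select the first one
4. Timestamp: 2024-04-08 09:17:36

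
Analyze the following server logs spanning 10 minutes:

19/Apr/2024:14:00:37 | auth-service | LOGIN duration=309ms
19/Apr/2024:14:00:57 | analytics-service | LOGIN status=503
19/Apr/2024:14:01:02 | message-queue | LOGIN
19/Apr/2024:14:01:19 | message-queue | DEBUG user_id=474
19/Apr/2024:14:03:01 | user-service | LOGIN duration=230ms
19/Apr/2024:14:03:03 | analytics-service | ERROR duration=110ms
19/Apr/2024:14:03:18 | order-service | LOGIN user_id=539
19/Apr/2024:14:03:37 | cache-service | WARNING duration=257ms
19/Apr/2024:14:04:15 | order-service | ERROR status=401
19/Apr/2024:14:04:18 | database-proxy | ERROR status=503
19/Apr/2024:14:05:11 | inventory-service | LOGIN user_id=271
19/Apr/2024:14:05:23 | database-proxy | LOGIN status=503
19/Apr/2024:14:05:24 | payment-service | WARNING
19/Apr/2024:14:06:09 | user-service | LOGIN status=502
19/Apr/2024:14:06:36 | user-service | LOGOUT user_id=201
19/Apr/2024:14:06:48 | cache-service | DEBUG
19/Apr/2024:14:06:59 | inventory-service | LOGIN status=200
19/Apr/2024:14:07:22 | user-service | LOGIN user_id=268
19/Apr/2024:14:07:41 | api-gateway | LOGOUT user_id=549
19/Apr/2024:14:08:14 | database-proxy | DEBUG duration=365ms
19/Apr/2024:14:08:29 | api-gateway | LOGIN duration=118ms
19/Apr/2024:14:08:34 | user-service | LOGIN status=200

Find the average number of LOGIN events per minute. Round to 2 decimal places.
1.2

To calculate the rate:

1. Count total LOGIN events: 12
2. Total time period: 10 minutes
3. Rate = 12 / 10 = 1.2 events per minute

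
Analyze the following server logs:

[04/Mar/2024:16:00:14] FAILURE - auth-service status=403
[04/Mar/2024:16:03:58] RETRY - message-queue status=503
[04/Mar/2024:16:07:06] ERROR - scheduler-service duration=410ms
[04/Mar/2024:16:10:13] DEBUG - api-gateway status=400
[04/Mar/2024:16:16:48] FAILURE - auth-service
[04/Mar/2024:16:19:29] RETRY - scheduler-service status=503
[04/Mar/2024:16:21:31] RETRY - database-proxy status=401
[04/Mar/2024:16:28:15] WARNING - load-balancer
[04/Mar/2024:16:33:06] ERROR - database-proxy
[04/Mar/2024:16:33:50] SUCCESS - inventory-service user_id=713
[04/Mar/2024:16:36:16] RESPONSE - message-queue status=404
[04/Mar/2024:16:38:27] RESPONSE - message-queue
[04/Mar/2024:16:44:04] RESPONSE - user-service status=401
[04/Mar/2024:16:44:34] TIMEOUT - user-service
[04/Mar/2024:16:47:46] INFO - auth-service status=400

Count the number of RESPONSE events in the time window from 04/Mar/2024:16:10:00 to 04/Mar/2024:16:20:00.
0

To count events in the time window:

1. Window boundaries: 04/Mar/2024:16:10:00 to 04/Mar/2024:16:20:00
2. Filter for RESPONSE events within this window
3. Count matching events: 0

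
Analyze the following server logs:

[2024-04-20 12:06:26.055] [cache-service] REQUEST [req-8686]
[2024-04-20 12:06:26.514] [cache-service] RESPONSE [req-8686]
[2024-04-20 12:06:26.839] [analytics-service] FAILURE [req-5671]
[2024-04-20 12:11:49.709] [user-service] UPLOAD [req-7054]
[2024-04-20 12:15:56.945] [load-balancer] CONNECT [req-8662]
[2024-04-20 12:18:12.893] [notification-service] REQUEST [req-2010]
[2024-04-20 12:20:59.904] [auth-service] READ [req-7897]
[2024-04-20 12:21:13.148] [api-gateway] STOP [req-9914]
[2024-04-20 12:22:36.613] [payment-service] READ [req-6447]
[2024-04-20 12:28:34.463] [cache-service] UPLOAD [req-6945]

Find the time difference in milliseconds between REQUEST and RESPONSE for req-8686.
459

To calculate latency:

1. Find REQUEST with id req-8686: 2024-04-20 12:06:26.055
2. Find RESPONSE with id req-8686: 2024-04-20 12:06:26.514
3. Latency: 2024-04-20 12:06:26.514 - 2024-04-20 12:06:26.055 = 459ms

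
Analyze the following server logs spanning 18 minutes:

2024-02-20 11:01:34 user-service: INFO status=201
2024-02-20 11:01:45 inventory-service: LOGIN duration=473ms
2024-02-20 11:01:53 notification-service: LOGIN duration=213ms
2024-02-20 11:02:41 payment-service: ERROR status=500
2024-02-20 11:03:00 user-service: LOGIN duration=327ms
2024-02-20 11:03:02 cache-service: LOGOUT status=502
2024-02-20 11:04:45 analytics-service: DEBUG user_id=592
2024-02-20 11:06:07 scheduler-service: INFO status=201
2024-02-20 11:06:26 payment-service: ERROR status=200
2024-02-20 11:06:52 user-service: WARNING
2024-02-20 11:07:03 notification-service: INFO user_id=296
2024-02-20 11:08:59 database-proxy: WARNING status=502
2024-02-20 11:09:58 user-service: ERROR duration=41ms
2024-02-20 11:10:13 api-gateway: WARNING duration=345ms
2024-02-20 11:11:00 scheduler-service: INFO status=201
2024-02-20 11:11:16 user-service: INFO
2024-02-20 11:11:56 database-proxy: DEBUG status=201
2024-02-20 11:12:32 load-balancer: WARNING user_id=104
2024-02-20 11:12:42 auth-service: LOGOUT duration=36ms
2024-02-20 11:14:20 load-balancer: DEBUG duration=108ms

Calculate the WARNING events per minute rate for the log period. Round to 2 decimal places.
0.22

To calculate the rate:

1. Count total WARNING events: 4
2. Total time period: 18 minutes
3. Rate = 4 / 18 = 0.22 events per minute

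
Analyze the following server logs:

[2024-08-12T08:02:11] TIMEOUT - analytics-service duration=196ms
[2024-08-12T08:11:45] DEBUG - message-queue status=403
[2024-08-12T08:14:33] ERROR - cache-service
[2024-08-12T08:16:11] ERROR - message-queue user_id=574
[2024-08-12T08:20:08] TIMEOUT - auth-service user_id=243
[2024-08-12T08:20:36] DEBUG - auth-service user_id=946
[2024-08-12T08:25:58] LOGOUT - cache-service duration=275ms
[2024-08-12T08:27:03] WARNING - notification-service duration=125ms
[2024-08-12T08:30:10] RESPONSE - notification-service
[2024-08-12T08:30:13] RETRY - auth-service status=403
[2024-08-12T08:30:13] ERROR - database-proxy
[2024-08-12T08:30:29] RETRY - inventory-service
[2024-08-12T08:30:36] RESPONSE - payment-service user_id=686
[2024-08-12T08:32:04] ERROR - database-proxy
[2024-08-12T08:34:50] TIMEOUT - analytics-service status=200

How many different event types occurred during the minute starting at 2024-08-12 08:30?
3

To count unique event types:

1. Filter events in the minute starting at 2024-08-12 08:30
2. Extract event types from matching entries
3. Count unique types: 3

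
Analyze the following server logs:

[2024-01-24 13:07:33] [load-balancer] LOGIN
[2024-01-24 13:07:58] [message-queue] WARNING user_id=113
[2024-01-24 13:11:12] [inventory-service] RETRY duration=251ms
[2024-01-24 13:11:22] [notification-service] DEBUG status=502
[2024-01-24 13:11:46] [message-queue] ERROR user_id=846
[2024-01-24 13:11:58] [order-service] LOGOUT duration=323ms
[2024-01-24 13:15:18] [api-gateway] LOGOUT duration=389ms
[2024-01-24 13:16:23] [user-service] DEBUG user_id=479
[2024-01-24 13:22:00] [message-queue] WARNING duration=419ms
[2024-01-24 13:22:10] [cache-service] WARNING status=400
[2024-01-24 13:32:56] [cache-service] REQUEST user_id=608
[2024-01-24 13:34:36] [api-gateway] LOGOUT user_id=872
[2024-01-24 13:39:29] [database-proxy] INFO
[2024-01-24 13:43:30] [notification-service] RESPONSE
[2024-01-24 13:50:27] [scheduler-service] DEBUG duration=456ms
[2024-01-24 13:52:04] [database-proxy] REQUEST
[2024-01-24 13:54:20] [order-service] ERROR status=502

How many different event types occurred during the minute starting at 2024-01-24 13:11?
4

To count unique event types:

1. Filter events in the minute starting at 2024-01-24 13:11
2. Extract event types from matching entries
3. Count unique types: 4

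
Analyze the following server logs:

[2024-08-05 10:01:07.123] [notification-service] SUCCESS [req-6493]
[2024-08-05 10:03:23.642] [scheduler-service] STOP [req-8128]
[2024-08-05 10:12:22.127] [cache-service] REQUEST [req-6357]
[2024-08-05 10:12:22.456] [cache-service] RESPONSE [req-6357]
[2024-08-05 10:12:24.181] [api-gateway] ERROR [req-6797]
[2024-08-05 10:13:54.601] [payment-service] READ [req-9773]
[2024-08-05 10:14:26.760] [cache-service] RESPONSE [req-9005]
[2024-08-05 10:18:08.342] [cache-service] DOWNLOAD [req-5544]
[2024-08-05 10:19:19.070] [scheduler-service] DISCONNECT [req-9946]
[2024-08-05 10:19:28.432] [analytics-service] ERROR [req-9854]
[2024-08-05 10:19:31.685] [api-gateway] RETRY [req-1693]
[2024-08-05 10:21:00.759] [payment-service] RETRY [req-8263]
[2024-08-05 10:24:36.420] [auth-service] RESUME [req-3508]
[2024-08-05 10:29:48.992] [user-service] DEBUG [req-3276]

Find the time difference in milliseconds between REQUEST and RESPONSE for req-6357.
329

To calculate latency:

1. Find REQUEST with id req-6357: 2024-08-05 10:12:22.127
2. Find RESPONSE with id req-6357: 2024-08-05 10:12:22.456
3. Latency: 2024-08-05 10:12:22.456 - 2024-08-05 10:12:22.127 = 329ms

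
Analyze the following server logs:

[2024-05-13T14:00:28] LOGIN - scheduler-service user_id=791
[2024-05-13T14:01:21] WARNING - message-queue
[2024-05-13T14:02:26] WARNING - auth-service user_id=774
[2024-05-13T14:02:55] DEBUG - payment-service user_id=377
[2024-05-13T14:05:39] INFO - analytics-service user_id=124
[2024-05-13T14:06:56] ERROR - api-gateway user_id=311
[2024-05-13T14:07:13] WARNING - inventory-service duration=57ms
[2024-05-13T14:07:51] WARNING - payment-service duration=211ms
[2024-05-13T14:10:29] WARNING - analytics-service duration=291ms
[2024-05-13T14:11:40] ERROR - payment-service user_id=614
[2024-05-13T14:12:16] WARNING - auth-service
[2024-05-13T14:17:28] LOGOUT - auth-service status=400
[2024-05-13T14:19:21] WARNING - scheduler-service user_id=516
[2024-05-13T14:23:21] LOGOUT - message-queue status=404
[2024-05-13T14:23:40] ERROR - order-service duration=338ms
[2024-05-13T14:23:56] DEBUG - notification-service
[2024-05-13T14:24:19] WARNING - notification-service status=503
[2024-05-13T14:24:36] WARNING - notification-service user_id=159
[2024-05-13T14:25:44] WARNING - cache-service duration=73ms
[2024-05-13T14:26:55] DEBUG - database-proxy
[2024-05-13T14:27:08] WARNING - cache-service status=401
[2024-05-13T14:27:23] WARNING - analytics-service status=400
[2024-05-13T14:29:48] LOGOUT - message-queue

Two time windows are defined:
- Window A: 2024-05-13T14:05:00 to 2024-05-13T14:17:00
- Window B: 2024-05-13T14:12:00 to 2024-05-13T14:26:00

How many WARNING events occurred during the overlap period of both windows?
1

To find overlap events:

1. Window A: 2024-05-13T14:05:00 to 2024-05-13T14:17:00
2. Window B: 2024-05-13T14:12:00 to 2024-05-13T14:26:00
3. Overlap period: 2024-05-13T14:12:00 to 2024-05-13T14:17:00
4. Count WARNING events in overlap: 1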